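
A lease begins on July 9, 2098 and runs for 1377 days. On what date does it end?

Counting forward 1377 days from July 9, 2098.
July has 31 days, so 31 − 9 = 22 days remain after July 9, 2098; 1377 − 22 = 1355 left.
August 2098 has 31 days: 1355 − 31 = 1324 left.
September 2098 has 30 days: 1324 − 30 = 1294 left.
October 2098 has 31 days: 1294 − 31 = 1263 left.
November 2098 has 30 days: 1263 − 30 = 1233 left.
December 2098 has 31 days: 1233 − 31 = 1202 left.
January 2099 has 31 days: 1202 − 31 = 1171 left.
February 2099 has 28 days (2099 is not a leap year): 1171 − 28 = 1143 left.
March 2099 has 31 days: 1143 − 31 = 1112 left.
April 2099 has 30 days: 1112 − 30 = 1082 left.
May 2099 has 31 days: 1082 − 31 = 1051 left.
June 2099 has 30 days: 1051 − 30 = 1021 left.
July 2099 has 31 days: 1021 − 31 = 990 left.
August 2099 has 31 days: 990 − 31 = 959 left.
September 2099 has 30 days: 959 − 30 = 929 left.
October 2099 has 31 days: 929 − 31 = 898 left.
November 2099 has 30 days: 898 − 30 = 868 left.
December 2099 has 31 days: 868 − 31 = 837 left.
January 2100 has 31 days: 837 − 31 = 806 left.
February 2100 has 28 days (2100 is not a leap year (divisible by 100 but not 400)): 806 − 28 = 778 left.
March 2100 has 31 days: 778 − 31 = 747 left.
April 2100 has 30 days: 747 − 30 = 717 left.
May 2100 has 31 days: 717 − 31 = 686 left.
June 2100 has 30 days: 686 − 30 = 656 left.
July 2100 has 31 days: 656 − 31 = 625 left.
August 2100 has 31 days: 625 − 31 = 594 left.
September 2100 has 30 days: 594 − 30 = 564 left.
October 2100 has 31 days: 564 − 31 = 533 left.
November 2100 has 30 days: 533 − 30 = 503 left.
December 2100 has 31 days: 503 − 31 = 472 left.
January 2101 has 31 days: 472 − 31 = 441 left.
February 2101 has 28 days (2101 is not a leap year): 441 − 28 = 413 left.
March 2101 has 31 days: 413 − 31 = 382 left.
April 2101 has 30 days: 382 − 30 = 352 left.
May 2101 has 31 days: 352 − 31 = 321 left.
June 2101 has 30 days: 321 − 30 = 291 left.
July 2101 has 31 days: 291 − 31 = 260 left.
August 2101 has 31 days: 260 − 31 = 229 left.
September 2101 has 30 days: 229 − 30 = 199 left.
October 2101 has 31 days: 199 − 31 = 168 left.
November 2101 has 30 days: 168 − 30 = 138 left.
December 2101 has 31 days: 138 − 31 = 107 left.
January 2102 has 31 days: 107 − 31 = 76 left.
February 2102 has 28 days (2102 is not a leap year): 76 − 28 = 48 left.
March 2102 has 31 days: 48 − 31 = 17 left.
17 days into April 2102 → April 17, 2102.

April 17, 2102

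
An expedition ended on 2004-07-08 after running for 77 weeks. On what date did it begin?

Going back 77 weeks = 539 days from July 8, 2004.
Going back 8 days from July 8, 2004 reaches the end of the previous month; 539 − 8 = 531 left.
June 2004 has 30 days: 531 − 30 = 501 left.
May 2004 has 31 days: 501 − 31 = 470 left.
April 2004 has 30 days: 470 − 30 = 440 left.
March 2004 has 31 days: 440 − 31 = 409 left.
February 2004 has 29 days (2004 is a leap year): 409 − 29 = 380 left.
January 2004 has 31 days: 380 − 31 = 349 left.
December 2003 has 31 days: 349 − 31 = 318 left.
November 2003 has 30 days: 318 − 30 = 288 left.
October 2003 has 31 days: 288 − 31 = 257 left.
September 2003 has 30 days: 257 − 30 = 227 left.
August 2003 has 31 days: 227 − 31 = 196 left.
July 2003 has 31 days: 196 − 31 = 165 left.
June 2003 has 30 days: 165 − 30 = 135 left.
May 2003 has 31 days: 135 − 31 = 104 left.
April 2003 has 30 days: 104 − 30 = 74 left.
March 2003 has 31 days: 74 − 31 = 43 left.
February 2003 has 28 days (2003 is not a leap year): 43 − 28 = 15 left.
January 2003 has 31 days; 31 − 15 = 16 → January 16, 2003.

January 16, 2003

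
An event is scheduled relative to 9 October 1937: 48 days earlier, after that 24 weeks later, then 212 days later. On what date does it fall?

Subtracting 48 days from October 9, 1937:
Going back 9 days from October 9, 1937 reaches the end of the previous month; 48 − 9 = 39 left.
September 1937 has 30 days: 39 − 30 = 9 left.
August 1937 has 31 days; 31 − 9 = 22 → August 22, 1937.
Counting forward 24 weeks (= 168 days) from August 22, 1937:
August has 31 days, so 31 − 22 = 9 days remain after August 22, 1937; 168 − 9 = 159 left.
September 1937 has 30 days: 159 − 30 = 129 left.
October 1937 has 31 days: 129 − 31 = 98 left.
November 1937 has 30 days: 98 − 30 = 68 left.
December 1937 has 31 days: 68 − 31 = 37 left.
January 1938 has 31 days: 37 − 31 = 6 left.
6 days into February 1938 → February 6, 1938.
Counting forward 212 days from February 6, 1938:
February has 28 days, so 28 − 6 = 22 days remain after February 6, 1938; 212 − 22 = 190 left.
March 1938 has 31 days: 190 − 31 = 159 left.
April 1938 has 30 days: 159 − 30 = 129 left.
May 1938 has 31 days: 129 − 31 = 98 left.
June 1938 has 30 days: 98 − 30 = 68 left.
July 1938 has 31 days: 68 − 31 = 37 left.
August 1938 has 31 days: 37 − 31 = 6 left.
6 days into September 1938 → September 6, 1938.

September 6, 1938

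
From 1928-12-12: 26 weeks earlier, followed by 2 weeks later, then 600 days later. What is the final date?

Counting back 26 weeks (= 182 days) from December 12, 1928:
Going back 12 days from December 12, 1928 reaches the end of the previous month; 182 − 12 = 170 left.
November 1928 has 30 days: 170 − 30 = 140 left.
October 1928 has 31 days: 140 − 31 = 109 left.
September 1928 has 30 days: 109 − 30 = 79 left.
August 1928 has 31 days: 79 − 31 = 48 left.
July 1928 has 31 days: 48 − 31 = 17 left.
June 1928 has 30 days; 30 − 17 = 13 → June 13, 1928.
Advancing 2 weeks (= 14 days) from June 13, 1928:
June has 30 days; 13 + 14 = 27, still in June.
Advancing 600 days from June 27, 1928:
June has 30 days, so 30 − 27 = 3 days remain after June 27, 1928; 600 − 3 = 597 left.
July 1928 has 31 days: 597 − 31 = 566 left.
August 1928 has 31 days: 566 − 31 = 535 left.
September 1928 has 30 days: 535 − 30 = 505 left.
October 1928 has 31 days: 505 − 31 = 474 left.
November 1928 has 30 days: 474 − 30 = 444 left.
December 1928 has 31 days: 444 − 31 = 413 left.
January 1929 has 31 days: 413 − 31 = 382 left.
February 1929 has 28 days (1929 is not a leap year): 382 − 28 = 354 left.
March 1929 has 31 days: 354 − 31 = 323 left.
April 1929 has 30 days: 323 − 30 = 293 left.
May 1929 has 31 days: 293 − 31 = 262 left.
June 1929 has 30 days: 262 − 30 = 232 left.
July 1929 has 31 days: 232 − 31 = 201 left.
August 1929 has 31 days: 201 − 31 = 170 left.
September 1929 has 30 days: 170 − 30 = 140 left.
October 1929 has 31 days: 140 − 31 = 109 left.
November 1929 has 30 days: 109 − 30 = 79 left.
December 1929 has 31 days: 79 − 31 = 48 left.
January 1930 has 31 days: 48 − 31 = 17 left.
17 days into February 1930 → February 17, 1930.

February 17, 1930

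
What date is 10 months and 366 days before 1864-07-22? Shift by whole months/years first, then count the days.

Subtracting 10 months and 366 days from July 22, 1864: first the month/year part, then the days.
month 7 − 10 = -3, which is month 9 of year 1863 → September 1863.
Day 22 is valid in September, giving September 22, 1863.
Now subtract 366 days from September 22, 1863.
Going back 22 days from September 22, 1863 reaches the end of the previous month; 366 − 22 = 344 left.
August 1863 has 31 days: 344 − 31 = 313 left.
July 1863 has 31 days: 313 − 31 = 282 left.
June 1863 has 30 days: 282 − 30 = 252 left.
May 1863 has 31 days: 252 − 31 = 221 left.
April 1863 has 30 days: 221 − 30 = 191 left.
March 1863 has 31 days: 191 − 31 = 160 left.
February 1863 has 28 days (1863 is not a leap year): 160 − 28 = 132 left.
January 1863 has 31 days: 132 − 31 = 101 left.
December 1862 has 31 days: 101 − 31 = 70 left.
November 1862 has 30 days: 70 − 30 = 40 left.
October 1862 has 31 days: 40 − 31 = 9 left.
September 1862 has 30 days; 30 − 9 = 21 → September 21, 1862.

September 21, 1862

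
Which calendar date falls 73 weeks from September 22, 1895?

Counting forward 73 weeks = 511 days from September 22, 1895.
September has 30 days, so 30 − 22 = 8 days remain after September 22, 1895; 511 − 8 = 503 left.
October 1895 has 31 days: 503 − 31 = 472 left.
November 1895 has 30 days: 472 − 30 = 442 left.
December 1895 has 31 days: 442 − 31 = 411 left.
January 1896 has 31 days: 411 − 31 = 380 left.
February 1896 has 29 days (1896 is a leap year): 380 − 29 = 351 left.
March 1896 has 31 days: 351 − 31 = 320 left.
April 1896 has 30 days: 320 − 30 = 290 left.
May 1896 has 31 days: 290 − 31 = 259 left.
June 1896 has 30 days: 259 − 30 = 229 left.
July 1896 has 31 days: 229 − 31 = 198 left.
August 1896 has 31 days: 198 − 31 = 167 left.
September 1896 has 30 days: 167 − 30 = 137 left.
October 1896 has 31 days: 137 − 31 = 106 left.
November 1896 has 30 days: 106 − 30 = 76 left.
December 1896 has 31 days: 76 − 31 = 45 left.
January 1897 has 31 days: 45 − 31 = 14 left.
14 days into February 1897 → February 14, 1897.

February 14, 1897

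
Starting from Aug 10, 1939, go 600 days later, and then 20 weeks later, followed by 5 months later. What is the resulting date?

January 19, 1942

Counting forward 600 days from August 10, 1939:
August has 31 days, so 31 − 10 = 21 days remain after August 10, 1939; 600 − 21 = 579 left.
September 1939 has 30 days: 579 − 30 = 549 left.
October 1939 has 31 days: 549 − 31 = 518 left.
November 1939 has 30 days: 518 − 30 = 488 left.
December 1939 has 31 days: 488 − 31 = 457 left.
January 1940 has 31 days: 457 − 31 = 426 left.
February 1940 has 29 days (1940 is a leap year): 426 − 29 = 397 left.
March 1940 has 31 days: 397 − 31 = 366 left.
April 1940 has 30 days: 366 − 30 = 336 left.
May 1940 has 31 days: 336 − 31 = 305 left.
June 1940 has 30 days: 305 − 30 = 275 left.
July 1940 has 31 days: 275 − 31 = 244 left.
August 1940 has 31 days: 244 − 31 = 213 left.
September 1940 has 30 days: 213 − 30 = 183 left.
October 1940 has 31 days: 183 − 31 = 152 left.
November 1940 has 30 days: 152 − 30 = 122 left.
December 1940 has 31 days: 122 − 31 = 91 left.
January 1941 has 31 days: 91 − 31 = 60 left.
February 1941 has 28 days (1941 is not a leap year): 60 − 28 = 32 left.
March 1941 has 31 days: 32 − 31 = 1 left.
1 day into April 1941 → April 1, 1941.
Counting forward 20 weeks (= 140 days) from April 1, 1941:
April has 30 days, so 30 − 1 = 29 days remain after April 1, 1941; 140 − 29 = 111 left.
May 1941 has 31 days: 111 − 31 = 80 left.
June 1941 has 30 days: 80 − 30 = 50 left.
July 1941 has 31 days: 50 − 31 = 19 left.
19 days into August 1941 → August 19, 1941.
Advancing 5 months from August 19, 1941:
month 8 + 5 = 13, which is month 1 of year 1942 → January 1942.
Day 19 is valid in January, giving January 19, 1942.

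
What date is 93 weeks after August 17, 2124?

Advancing 93 weeks = 651 days from August 17, 2124.
August has 31 days, so 31 − 17 = 14 days remain after August 17, 2124; 651 − 14 = 637 left.
September 2124 has 30 days: 637 − 30 = 607 left.
October 2124 has 31 days: 607 − 31 = 576 left.
November 2124 has 30 days: 576 − 30 = 546 left.
December 2124 has 31 days: 546 − 31 = 515 left.
January 2125 has 31 days: 515 − 31 = 484 left.
February 2125 has 28 days (2125 is not a leap year): 484 − 28 = 456 left.
March 2125 has 31 days: 456 − 31 = 425 left.
April 2125 has 30 days: 425 − 30 = 395 left.
May 2125 has 31 days: 395 − 31 = 364 left.
June 2125 has 30 days: 364 − 30 = 334 left.
July 2125 has 31 days: 334 − 31 = 303 left.
August 2125 has 31 days: 303 − 31 = 272 left.
September 2125 has 30 days: 272 − 30 = 242 left.
October 2125 has 31 days: 242 − 31 = 211 left.
November 2125 has 30 days: 211 − 30 = 181 left.
December 2125 has 31 days: 181 − 31 = 150 left.
January 2126 has 31 days: 150 − 31 = 119 left.
February 2126 has 28 days (2126 is not a leap year): 119 − 28 = 91 left.
March 2126 has 31 days: 91 − 31 = 60 left.
April 2126 has 30 days: 60 − 30 = 30 left.
30 days into May 2126 → May 30, 2126.

May 30, 2126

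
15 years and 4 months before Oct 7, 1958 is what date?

June 7, 1943

Subtracting 15 years and 4 months from October 7, 1958.
-15 years → 1943; month 10 − 4 = 6 → June 1943.
Day 7 is valid in June, giving June 7, 1943.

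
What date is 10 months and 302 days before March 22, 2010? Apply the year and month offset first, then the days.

July 24, 2008

Subtracting 10 months and 302 days from March 22, 2010: first the month/year part, then the days.
month 3 − 10 = -7, which is month 5 of year 2009 → May 2009.
Day 22 is valid in May, giving May 22, 2009.
Now subtract 302 days from May 22, 2009.
Going back 22 days from May 22, 2009 reaches the end of the previous month; 302 − 22 = 280 left.
April 2009 has 30 days: 280 − 30 = 250 left.
March 2009 has 31 days: 250 − 31 = 219 left.
February 2009 has 28 days (2009 is not a leap year): 219 − 28 = 191 left.
January 2009 has 31 days: 191 − 31 = 160 left.
December 2008 has 31 days: 160 − 31 = 129 left.
November 2008 has 30 days: 129 − 30 = 99 left.
October 2008 has 31 days: 99 − 31 = 68 left.
September 2008 has 30 days: 68 − 30 = 38 left.
August 2008 has 31 days: 38 − 31 = 7 left.
July 2008 has 31 days; 31 − 7 = 24 → July 24, 2008.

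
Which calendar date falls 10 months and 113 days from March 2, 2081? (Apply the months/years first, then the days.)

Counting forward 10 months and 113 days from March 2, 2081: first the month/year part, then the days.
month 3 + 10 = 13, which is month 1 of year 2082 → January 2082.
Day 2 is valid in January, giving January 2, 2082.
Now add 113 days from January 2, 2082.
January has 31 days, so 31 − 2 = 29 days remain after January 2, 2082; 113 − 29 = 84 left.
February 2082 has 28 days (2082 is not a leap year): 84 − 28 = 56 left.
March 2082 has 31 days: 56 − 31 = 25 left.
25 days into April 2082 → April 25, 2082.

April 25, 2082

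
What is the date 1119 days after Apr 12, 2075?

May 5, 2078

Advancing 1119 days from April 12, 2075.
April has 30 days, so 30 − 12 = 18 days remain after April 12, 2075; 1119 − 18 = 1101 left.
May 2075 has 31 days: 1101 − 31 = 1070 left.
June 2075 has 30 days: 1070 − 30 = 1040 left.
July 2075 has 31 days: 1040 − 31 = 1009 left.
August 2075 has 31 days: 1009 − 31 = 978 left.
September 2075 has 30 days: 978 − 30 = 948 left.
October 2075 has 31 days: 948 − 31 = 917 left.
November 2075 has 30 days: 917 − 30 = 887 left.
December 2075 has 31 days: 887 − 31 = 856 left.
January 2076 has 31 days: 856 − 31 = 825 left.
February 2076 has 29 days (2076 is a leap year): 825 − 29 = 796 left.
March 2076 has 31 days: 796 − 31 = 765 left.
April 2076 has 30 days: 765 − 30 = 735 left.
May 2076 has 31 days: 735 − 31 = 704 left.
June 2076 has 30 days: 704 − 30 = 674 left.
July 2076 has 31 days: 674 − 31 = 643 left.
August 2076 has 31 days: 643 − 31 = 612 left.
September 2076 has 30 days: 612 − 30 = 582 left.
October 2076 has 31 days: 582 − 31 = 551 left.
November 2076 has 30 days: 551 − 30 = 521 left.
December 2076 has 31 days: 521 − 31 = 490 left.
January 2077 has 31 days: 490 − 31 = 459 left.
February 2077 has 28 days (2077 is not a leap year): 459 − 28 = 431 left.
March 2077 has 31 days: 431 − 31 = 400 left.
April 2077 has 30 days: 400 − 30 = 370 left.
May 2077 has 31 days: 370 − 31 = 339 left.
June 2077 has 30 days: 339 − 30 = 309 left.
July 2077 has 31 days: 309 − 31 = 278 left.
August 2077 has 31 days: 278 − 31 = 247 left.
September 2077 has 30 days: 247 − 30 = 217 left.
October 2077 has 31 days: 217 − 31 = 186 left.
November 2077 has 30 days: 186 − 30 = 156 left.
December 2077 has 31 days: 156 − 31 = 125 left.
January 2078 has 31 days: 125 − 31 = 94 left.
February 2078 has 28 days (2078 is not a leap year): 94 − 28 = 66 left.
March 2078 has 31 days: 66 − 31 = 35 left.
April 2078 has 30 days: 35 − 30 = 5 left.
5 days into May 2078 → May 5, 2078.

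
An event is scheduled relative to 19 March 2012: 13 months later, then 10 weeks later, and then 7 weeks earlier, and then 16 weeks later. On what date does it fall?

August 30, 2013

Adding 13 months from March 19, 2012:
month 3 + 13 = 16, which is month 4 of year 2013 → April 2013.
Day 19 is valid in April, giving April 19, 2013.
Adding 10 weeks (= 70 days) from April 19, 2013:
April has 30 days, so 30 − 19 = 11 days remain after April 19, 2013; 70 − 11 = 59 left.
May 2013 has 31 days: 59 − 31 = 28 left.
28 days into June 2013 → June 28, 2013.
Going back 7 weeks (= 49 days) from June 28, 2013:
Going back 28 days from June 28, 2013 reaches the end of the previous month; 49 − 28 = 21 left.
May 2013 has 31 days; 31 − 21 = 10 → May 10, 2013.
Counting forward 16 weeks (= 112 days) from May 10, 2013:
May has 31 days, so 31 − 10 = 21 days remain after May 10, 2013; 112 − 21 = 91 left.
June 2013 has 30 days: 91 − 30 = 61 left.
July 2013 has 31 days: 61 − 31 = 30 left.
30 days into August 2013 → August 30, 2013.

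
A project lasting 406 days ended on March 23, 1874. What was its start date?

Going back 406 days from March 23, 1874.
Going back 23 days from March 23, 1874 reaches the end of the previous month; 406 − 23 = 383 left.
February 1874 has 28 days (1874 is not a leap year): 383 − 28 = 355 left.
January 1874 has 31 days: 355 − 31 = 324 left.
December 1873 has 31 days: 324 − 31 = 293 left.
November 1873 has 30 days: 293 − 30 = 263 left.
October 1873 has 31 days: 263 − 31 = 232 left.
September 1873 has 30 days: 232 − 30 = 202 left.
August 1873 has 31 days: 202 − 31 = 171 left.
July 1873 has 31 days: 171 − 31 = 140 left.
June 1873 has 30 days: 140 − 30 = 110 left.
May 1873 has 31 days: 110 − 31 = 79 left.
April 1873 has 30 days: 79 − 30 = 49 left.
March 1873 has 31 days: 49 − 31 = 18 left.
February 1873 has 28 days; 28 − 18 = 10 → February 10, 1873.

February 10, 1873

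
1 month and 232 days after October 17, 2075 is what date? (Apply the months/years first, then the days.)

July 6, 2076

Advancing 1 month and 232 days from October 17, 2075: first the month/year part, then the days.
month 10 + 1 = 11 → November 2075.
Day 17 is valid in November, giving November 17, 2075.
Now add 232 days from November 17, 2075.
November has 30 days, so 30 − 17 = 13 days remain after November 17, 2075; 232 − 13 = 219 left.
December 2075 has 31 days: 219 − 31 = 188 left.
January 2076 has 31 days: 188 − 31 = 157 left.
February 2076 has 29 days (2076 is a leap year): 157 − 29 = 128 left.
March 2076 has 31 days: 128 − 31 = 97 left.
April 2076 has 30 days: 97 − 30 = 67 left.
May 2076 has 31 days: 67 − 31 = 36 left.
June 2076 has 30 days: 36 − 30 = 6 left.
6 days into July 2076 → July 6, 2076.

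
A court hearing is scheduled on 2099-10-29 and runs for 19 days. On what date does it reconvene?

November 17, 2099

Advancing 19 days from October 29, 2099.
October has 31 days, so 31 − 29 = 2 days remain after October 29, 2099; 19 − 2 = 17 left.
17 days into November 2099 → November 17, 2099.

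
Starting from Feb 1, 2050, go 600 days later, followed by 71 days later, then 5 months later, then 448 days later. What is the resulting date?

Adding 600 days from February 1, 2050:
February has 28 days, so 28 − 1 = 27 days remain after February 1, 2050; 600 − 27 = 573 left.
March 2050 has 31 days: 573 − 31 = 542 left.
April 2050 has 30 days: 542 − 30 = 512 left.
May 2050 has 31 days: 512 − 31 = 481 left.
June 2050 has 30 days: 481 − 30 = 451 left.
July 2050 has 31 days: 451 − 31 = 420 left.
August 2050 has 31 days: 420 − 31 = 389 left.
September 2050 has 30 days: 389 − 30 = 359 left.
October 2050 has 31 days: 359 − 31 = 328 left.
November 2050 has 30 days: 328 − 30 = 298 left.
December 2050 has 31 days: 298 − 31 = 267 left.
January 2051 has 31 days: 267 − 31 = 236 left.
February 2051 has 28 days (2051 is not a leap year): 236 − 28 = 208 left.
March 2051 has 31 days: 208 − 31 = 177 left.
April 2051 has 30 days: 177 − 30 = 147 left.
May 2051 has 31 days: 147 − 31 = 116 left.
June 2051 has 30 days: 116 − 30 = 86 left.
July 2051 has 31 days: 86 − 31 = 55 left.
August 2051 has 31 days: 55 − 31 = 24 left.
24 days into September 2051 → September 24, 2051.
Advancing 71 days from September 24, 2051:
September has 30 days, so 30 − 24 = 6 days remain after September 24, 2051; 71 − 6 = 65 left.
October 2051 has 31 days: 65 − 31 = 34 left.
November 2051 has 30 days: 34 − 30 = 4 left.
4 days into December 2051 → December 4, 2051.
Advancing 5 months from December 4, 2051:
month 12 + 5 = 17, which is month 5 of year 2052 → May 2052.
Day 4 is valid in May, giving May 4, 2052.
Advancing 448 days from May 4, 2052:
May has 31 days, so 31 − 4 = 27 days remain after May 4, 2052; 448 − 27 = 421 left.
June 2052 has 30 days: 421 − 30 = 391 left.
July 2052 has 31 days: 391 − 31 = 360 left.
August 2052 has 31 days: 360 − 31 = 329 left.
September 2052 has 30 days: 329 − 30 = 299 left.
October 2052 has 31 days: 299 − 31 = 268 left.
November 2052 has 30 days: 268 − 30 = 238 left.
December 2052 has 31 days: 238 − 31 = 207 left.
January 2053 has 31 days: 207 − 31 = 176 left.
February 2053 has 28 days (2053 is not a leap year): 176 − 28 = 148 left.
March 2053 has 31 days: 148 − 31 = 117 left.
April 2053 has 30 days: 117 − 30 = 87 left.
May 2053 has 31 days: 87 − 31 = 56 left.
June 2053 has 30 days: 56 − 30 = 26 left.
26 days into July 2053 → July 26, 2053.

July 26, 2053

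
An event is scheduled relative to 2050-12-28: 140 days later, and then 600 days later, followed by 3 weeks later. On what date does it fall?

Adding 140 days from December 28, 2050:
December has 31 days, so 31 − 28 = 3 days remain after December 28, 2050; 140 − 3 = 137 left.
January 2051 has 31 days: 137 − 31 = 106 left.
February 2051 has 28 days (2051 is not a leap year): 106 − 28 = 78 left.
March 2051 has 31 days: 78 − 31 = 47 left.
April 2051 has 30 days: 47 − 30 = 17 left.
17 days into May 2051 → May 17, 2051.
Advancing 600 days from May 17, 2051:
May has 31 days, so 31 − 17 = 14 days remain after May 17, 2051; 600 − 14 = 586 left.
June 2051 has 30 days: 586 − 30 = 556 left.
July 2051 has 31 days: 556 − 31 = 525 left.
August 2051 has 31 days: 525 − 31 = 494 left.
September 2051 has 30 days: 494 − 30 = 464 left.
October 2051 has 31 days: 464 − 31 = 433 left.
November 2051 has 30 days: 433 − 30 = 403 left.
December 2051 has 31 days: 403 − 31 = 372 left.
January 2052 has 31 days: 372 − 31 = 341 left.
February 2052 has 29 days (2052 is a leap year): 341 − 29 = 312 left.
March 2052 has 31 days: 312 − 31 = 281 left.
April 2052 has 30 days: 281 − 30 = 251 left.
May 2052 has 31 days: 251 − 31 = 220 left.
June 2052 has 30 days: 220 − 30 = 190 left.
July 2052 has 31 days: 190 − 31 = 159 left.
August 2052 has 31 days: 159 − 31 = 128 left.
September 2052 has 30 days: 128 − 30 = 98 left.
October 2052 has 31 days: 98 − 31 = 67 left.
November 2052 has 30 days: 67 − 30 = 37 left.
December 2052 has 31 days: 37 − 31 = 6 left.
6 days into January 2053 → January 6, 2053.
Counting forward 3 weeks (= 21 days) from January 6, 2053:
January has 31 days; 6 + 21 = 27, still in January.

January 27, 2053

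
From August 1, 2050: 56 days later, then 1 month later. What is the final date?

Advancing 56 days from August 1, 2050:
August has 31 days, so 31 − 1 = 30 days remain after August 1, 2050; 56 − 30 = 26 left.
26 days into September 2050 → September 26, 2050.
Advancing 1 month from September 26, 2050:
month 9 + 1 = 10 → October 2050.
Day 26 is valid in October, giving October 26, 2050.

October 26, 2050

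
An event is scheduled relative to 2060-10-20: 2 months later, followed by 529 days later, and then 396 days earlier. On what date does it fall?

Advancing 2 months from October 20, 2060:
month 10 + 2 = 12 → December 2060.
Day 20 is valid in December, giving December 20, 2060.
Advancing 529 days from December 20, 2060:
December has 31 days, so 31 − 20 = 11 days remain after December 20, 2060; 529 − 11 = 518 left.
January 2061 has 31 days: 518 − 31 = 487 left.
February 2061 has 28 days (2061 is not a leap year): 487 − 28 = 459 left.
March 2061 has 31 days: 459 − 31 = 428 left.
April 2061 has 30 days: 428 − 30 = 398 left.
May 2061 has 31 days: 398 − 31 = 367 left.
June 2061 has 30 days: 367 − 30 = 337 left.
July 2061 has 31 days: 337 − 31 = 306 left.
August 2061 has 31 days: 306 − 31 = 275 left.
September 2061 has 30 days: 275 − 30 = 245 left.
October 2061 has 31 days: 245 − 31 = 214 left.
November 2061 has 30 days: 214 − 30 = 184 left.
December 2061 has 31 days: 184 − 31 = 153 left.
January 2062 has 31 days: 153 − 31 = 122 left.
February 2062 has 28 days (2062 is not a leap year): 122 − 28 = 94 left.
March 2062 has 31 days: 94 − 31 = 63 left.
April 2062 has 30 days: 63 − 30 = 33 left.
May 2062 has 31 days: 33 − 31 = 2 left.
2 days into June 2062 → June 2, 2062.
Subtracting 396 days from June 2, 2062:
Going back 2 days from June 2, 2062 reaches the end of the previous month; 396 − 2 = 394 left.
May 2062 has 31 days: 394 − 31 = 363 left.
April 2062 has 30 days: 363 − 30 = 333 left.
March 2062 has 31 days: 333 − 31 = 302 left.
February 2062 has 28 days (2062 is not a leap year): 302 − 28 = 274 left.
January 2062 has 31 days: 274 − 31 = 243 left.
December 2061 has 31 days: 243 − 31 = 212 left.
November 2061 has 30 days: 212 − 30 = 182 left.
October 2061 has 31 days: 182 − 31 = 151 left.
September 2061 has 30 days: 151 − 30 = 121 left.
August 2061 has 31 days: 121 − 31 = 90 left.
July 2061 has 31 days: 90 − 31 = 59 left.
June 2061 has 30 days: 59 − 30 = 29 left.
May 2061 has 31 days; 31 − 29 = 2 → May 2, 2061.

May 2, 2061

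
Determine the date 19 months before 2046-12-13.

Counting back 19 months from December 13, 2046.
month 12 − 19 = -7, which is month 5 of year 2045 → May 2045.
Day 13 is valid in May, giving May 13, 2045.

May 13, 2045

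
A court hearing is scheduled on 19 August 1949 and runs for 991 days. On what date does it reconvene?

Advancing 991 days from August 19, 1949.
August has 31 days, so 31 − 19 = 12 days remain after August 19, 1949; 991 − 12 = 979 left.
September 1949 has 30 days: 979 − 30 = 949 left.
October 1949 has 31 days: 949 − 31 = 918 left.
November 1949 has 30 days: 918 − 30 = 888 left.
December 1949 has 31 days: 888 − 31 = 857 left.
January 1950 has 31 days: 857 − 31 = 826 left.
February 1950 has 28 days (1950 is not a leap year): 826 − 28 = 798 left.
March 1950 has 31 days: 798 − 31 = 767 left.
April 1950 has 30 days: 767 − 30 = 737 left.
May 1950 has 31 days: 737 − 31 = 706 left.
June 1950 has 30 days: 706 − 30 = 676 left.
July 1950 has 31 days: 676 − 31 = 645 left.
August 1950 has 31 days: 645 − 31 = 614 left.
September 1950 has 30 days: 614 − 30 = 584 left.
October 1950 has 31 days: 584 − 31 = 553 left.
November 1950 has 30 days: 553 − 30 = 523 left.
December 1950 has 31 days: 523 − 31 = 492 left.
January 1951 has 31 days: 492 − 31 = 461 left.
February 1951 has 28 days (1951 is not a leap year): 461 − 28 = 433 left.
March 1951 has 31 days: 433 − 31 = 402 left.
April 1951 has 30 days: 402 − 30 = 372 left.
May 1951 has 31 days: 372 − 31 = 341 left.
June 1951 has 30 days: 341 − 30 = 311 left.
July 1951 has 31 days: 311 − 31 = 280 left.
August 1951 has 31 days: 280 − 31 = 249 left.
September 1951 has 30 days: 249 − 30 = 219 left.
October 1951 has 31 days: 219 − 31 = 188 left.
November 1951 has 30 days: 188 − 30 = 158 left.
December 1951 has 31 days: 158 − 31 = 127 left.
January 1952 has 31 days: 127 − 31 = 96 left.
February 1952 has 29 days (1952 is a leap year): 96 − 29 = 67 left.
March 1952 has 31 days: 67 − 31 = 36 left.
April 1952 has 30 days: 36 − 30 = 6 left.
6 days into May 1952 → May 6, 1952.

May 6, 1952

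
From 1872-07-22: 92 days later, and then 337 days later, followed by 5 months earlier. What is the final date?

Counting forward 92 days from July 22, 1872:
July has 31 days, so 31 − 22 = 9 days remain after July 22, 1872; 92 − 9 = 83 left.
August 1872 has 31 days: 83 − 31 = 52 left.
September 1872 has 30 days: 52 − 30 = 22 left.
22 days into October 1872 → October 22, 1872.
Adding 337 days from October 22, 1872:
October has 31 days, so 31 − 22 = 9 days remain after October 22, 1872; 337 − 9 = 328 left.
November 1872 has 30 days: 328 − 30 = 298 left.
December 1872 has 31 days: 298 − 31 = 267 left.
January 1873 has 31 days: 267 − 31 = 236 left.
February 1873 has 28 days (1873 is not a leap year): 236 − 28 = 208 left.
March 1873 has 31 days: 208 − 31 = 177 left.
April 1873 has 30 days: 177 − 30 = 147 left.
May 1873 has 31 days: 147 − 31 = 116 left.
June 1873 has 30 days: 116 − 30 = 86 left.
July 1873 has 31 days: 86 − 31 = 55 left.
August 1873 has 31 days: 55 − 31 = 24 left.
24 days into September 1873 → September 24, 1873.
Going back 5 months from September 24, 1873:
month 9 − 5 = 4 → April 1873.
Day 24 is valid in April, giving April 24, 1873.

April 24, 1873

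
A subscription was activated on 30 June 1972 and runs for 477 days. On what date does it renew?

October 20, 1973

Adding 477 days from June 30, 1972.
June has 30 days, so 30 − 30 = 0 days remain after June 30, 1972; 477 − 0 = 477 left.
July 1972 has 31 days: 477 − 31 = 446 left.
August 1972 has 31 days: 446 − 31 = 415 left.
September 1972 has 30 days: 415 − 30 = 385 left.
October 1972 has 31 days: 385 − 31 = 354 left.
November 1972 has 30 days: 354 − 30 = 324 left.
December 1972 has 31 days: 324 − 31 = 293 left.
January 1973 has 31 days: 293 − 31 = 262 left.
February 1973 has 28 days (1973 is not a leap year): 262 − 28 = 234 left.
March 1973 has 31 days: 234 − 31 = 203 left.
April 1973 has 30 days: 203 − 30 = 173 left.
May 1973 has 31 days: 173 − 31 = 142 left.
June 1973 has 30 days: 142 − 30 = 112 left.
July 1973 has 31 days: 112 − 31 = 81 left.
August 1973 has 31 days: 81 − 31 = 50 left.
September 1973 has 30 days: 50 − 30 = 20 left.
20 days into October 1973 → October 20, 1973.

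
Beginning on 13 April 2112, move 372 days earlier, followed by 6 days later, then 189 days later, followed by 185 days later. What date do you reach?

April 21, 2112

Going back 372 days from April 13, 2112:
Going back 13 days from April 13, 2112 reaches the end of the previous month; 372 − 13 = 359 left.
March 2112 has 31 days: 359 − 31 = 328 left.
February 2112 has 29 days (2112 is a leap year): 328 − 29 = 299 left.
January 2112 has 31 days: 299 − 31 = 268 left.
December 2111 has 31 days: 268 − 31 = 237 left.
November 2111 has 30 days: 237 − 30 = 207 left.
October 2111 has 31 days: 207 − 31 = 176 left.
September 2111 has 30 days: 176 − 30 = 146 left.
August 2111 has 31 days: 146 − 31 = 115 left.
July 2111 has 31 days: 115 − 31 = 84 left.
June 2111 has 30 days: 84 − 30 = 54 left.
May 2111 has 31 days: 54 − 31 = 23 left.
April 2111 has 30 days; 30 − 23 = 7 → April 7, 2111.
Advancing 6 days from April 7, 2111:
April has 30 days; 7 + 6 = 13, still in April.
Adding 189 days from April 13, 2111:
April has 30 days, so 30 − 13 = 17 days remain after April 13, 2111; 189 − 17 = 172 left.
May 2111 has 31 days: 172 − 31 = 141 left.
June 2111 has 30 days: 141 − 30 = 111 left.
July 2111 has 31 days: 111 − 31 = 80 left.
August 2111 has 31 days: 80 − 31 = 49 left.
September 2111 has 30 days: 49 − 30 = 19 left.
19 days into October 2111 → October 19, 2111.
Adding 185 days from October 19, 2111:
October has 31 days, so 31 − 19 = 12 days remain after October 19, 2111; 185 − 12 = 173 left.
November 2111 has 30 days: 173 − 30 = 143 left.
December 2111 has 31 days: 143 − 31 = 112 left.
January 2112 has 31 days: 112 − 31 = 81 left.
February 2112 has 29 days (2112 is a leap year): 81 − 29 = 52 left.
March 2112 has 31 days: 52 − 31 = 21 left.
21 days into April 2112 → April 21, 2112.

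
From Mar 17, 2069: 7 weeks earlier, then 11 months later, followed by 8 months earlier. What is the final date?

April 27, 2069

Counting back 7 weeks (= 49 days) from March 17, 2069:
Going back 17 days from March 17, 2069 reaches the end of the previous month; 49 − 17 = 32 left.
February 2069 has 28 days (2069 is not a leap year): 32 − 28 = 4 left.
January 2069 has 31 days; 31 − 4 = 27 → January 27, 2069.
Advancing 11 months from January 27, 2069:
month 1 + 11 = 12 → December 2069.
Day 27 is valid in December, giving December 27, 2069.
Subtracting 8 months from December 27, 2069:
month 12 − 8 = 4 → April 2069.
Day 27 is valid in April, giving April 27, 2069.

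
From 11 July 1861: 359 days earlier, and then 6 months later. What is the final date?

January 17, 1861

Subtracting 359 days from July 11, 1861:
Going back 11 days from July 11, 1861 reaches the end of the previous month; 359 − 11 = 348 left.
June 1861 has 30 days: 348 − 30 = 318 left.
May 1861 has 31 days: 318 − 31 = 287 left.
April 1861 has 30 days: 287 − 30 = 257 left.
March 1861 has 31 days: 257 − 31 = 226 left.
February 1861 has 28 days (1861 is not a leap year): 226 − 28 = 198 left.
January 1861 has 31 days: 198 − 31 = 167 left.
December 1860 has 31 days: 167 − 31 = 136 left.
November 1860 has 30 days: 136 − 30 = 106 left.
October 1860 has 31 days: 106 − 31 = 75 left.
September 1860 has 30 days: 75 − 30 = 45 left.
August 1860 has 31 days: 45 − 31 = 14 left.
July 1860 has 31 days; 31 − 14 = 17 → July 17, 1860.
Advancing 6 months from July 17, 1860:
month 7 + 6 = 13, which is month 1 of year 1861 → January 1861.
Day 17 is valid in January, giving January 17, 1861.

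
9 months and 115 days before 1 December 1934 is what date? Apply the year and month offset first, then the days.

November 6, 1933

Subtracting 9 months and 115 days from December 1, 1934: first the month/year part, then the days.
month 12 − 9 = 3 → March 1934.
Day 1 is valid in March, giving March 1, 1934.
Now subtract 115 days from March 1, 1934.
Going back 1 day from March 1, 1934 reaches the end of the previous month; 115 − 1 = 114 left.
February 1934 has 28 days (1934 is not a leap year): 114 − 28 = 86 left.
January 1934 has 31 days: 86 − 31 = 55 left.
December 1933 has 31 days: 55 − 31 = 24 left.
November 1933 has 30 days; 30 − 24 = 6 → November 6, 1933.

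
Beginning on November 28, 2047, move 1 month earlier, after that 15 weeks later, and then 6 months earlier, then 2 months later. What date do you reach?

October 10, 2047

Going back 1 month from November 28, 2047:
month 11 − 1 = 10 → October 2047.
Day 28 is valid in October, giving October 28, 2047.
Counting forward 15 weeks (= 105 days) from October 28, 2047:
October has 31 days, so 31 − 28 = 3 days remain after October 28, 2047; 105 − 3 = 102 left.
November 2047 has 30 days: 102 − 30 = 72 left.
December 2047 has 31 days: 72 − 31 = 41 left.
January 2048 has 31 days: 41 − 31 = 10 left.
10 days into February 2048 → February 10, 2048.
Subtracting 6 months from February 10, 2048:
month 2 − 6 = -4, which is month 8 of year 2047 → August 2047.
Day 10 is valid in August, giving August 10, 2047.
Advancing 2 months from August 10, 2047:
month 8 + 2 = 10 → October 2047.
Day 10 is valid in October, giving October 10, 2047.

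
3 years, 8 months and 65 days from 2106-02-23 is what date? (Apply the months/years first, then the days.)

Counting forward 3 years, 8 months and 65 days from February 23, 2106: first the month/year part, then the days.
+3 years → 2109; month 2 + 8 = 10 → October 2109.
Day 23 is valid in October, giving October 23, 2109.
Now add 65 days from October 23, 2109.
October has 31 days, so 31 − 23 = 8 days remain after October 23, 2109; 65 − 8 = 57 left.
November 2109 has 30 days: 57 − 30 = 27 left.
27 days into December 2109 → December 27, 2109.

December 27, 2109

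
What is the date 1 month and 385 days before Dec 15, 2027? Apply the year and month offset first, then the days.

Counting back 1 month and 385 days from December 15, 2027: first the month/year part, then the days.
month 12 − 1 = 11 → November 2027.
Day 15 is valid in November, giving November 15, 2027.
Now subtract 385 days from November 15, 2027.
Going back 15 days from November 15, 2027 reaches the end of the previous month; 385 − 15 = 370 left.
October 2027 has 31 days: 370 − 31 = 339 left.
September 2027 has 30 days: 339 − 30 = 309 left.
August 2027 has 31 days: 309 − 31 = 278 left.
July 2027 has 31 days: 278 − 31 = 247 left.
June 2027 has 30 days: 247 − 30 = 217 left.
May 2027 has 31 days: 217 − 31 = 186 left.
April 2027 has 30 days: 186 − 30 = 156 left.
March 2027 has 31 days: 156 − 31 = 125 left.
February 2027 has 28 days (2027 is not a leap year): 125 − 28 = 97 left.
January 2027 has 31 days: 97 − 31 = 66 left.
December 2026 has 31 days: 66 − 31 = 35 left.
November 2026 has 30 days: 35 − 30 = 5 left.
October 2026 has 31 days; 31 − 5 = 26 → October 26, 2026.

October 26, 2026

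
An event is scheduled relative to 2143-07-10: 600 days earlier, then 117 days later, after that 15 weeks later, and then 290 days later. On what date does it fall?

Going back 600 days from July 10, 2143:
Going back 10 days from July 10, 2143 reaches the end of the previous month; 600 − 10 = 590 left.
June 2143 has 30 days: 590 − 30 = 560 left.
May 2143 has 31 days: 560 − 31 = 529 left.
April 2143 has 30 days: 529 − 30 = 499 left.
March 2143 has 31 days: 499 − 31 = 468 left.
February 2143 has 28 days (2143 is not a leap year): 468 − 28 = 440 left.
January 2143 has 31 days: 440 − 31 = 409 left.
December 2142 has 31 days: 409 − 31 = 378 left.
November 2142 has 30 days: 378 − 30 = 348 left.
October 2142 has 31 days: 348 − 31 = 317 left.
September 2142 has 30 days: 317 − 30 = 287 left.
August 2142 has 31 days: 287 − 31 = 256 left.
July 2142 has 31 days: 256 − 31 = 225 left.
June 2142 has 30 days: 225 − 30 = 195 left.
May 2142 has 31 days: 195 − 31 = 164 left.
April 2142 has 30 days: 164 − 30 = 134 left.
March 2142 has 31 days: 134 − 31 = 103 left.
February 2142 has 28 days (2142 is not a leap year): 103 − 28 = 75 left.
January 2142 has 31 days: 75 − 31 = 44 left.
December 2141 has 31 days: 44 − 31 = 13 left.
November 2141 has 30 days; 30 − 13 = 17 → November 17, 2141.
Advancing 117 days from November 17, 2141:
November has 30 days, so 30 − 17 = 13 days remain after November 17, 2141; 117 − 13 = 104 left.
December 2141 has 31 days: 104 − 31 = 73 left.
January 2142 has 31 days: 73 − 31 = 42 left.
February 2142 has 28 days (2142 is not a leap year): 42 − 28 = 14 left.
14 days into March 2142 → March 14, 2142.
Adding 15 weeks (= 105 days) from March 14, 2142:
March has 31 days, so 31 − 14 = 17 days remain after March 14, 2142; 105 − 17 = 88 left.
April 2142 has 30 days: 88 − 30 = 58 left.
May 2142 has 31 days: 58 − 31 = 27 left.
27 days into June 2142 → June 27, 2142.
Advancing 290 days from June 27, 2142:
June has 30 days, so 30 − 27 = 3 days remain after June 27, 2142; 290 − 3 = 287 left.
July 2142 has 31 days: 287 − 31 = 256 left.
August 2142 has 31 days: 256 − 31 = 225 left.
September 2142 has 30 days: 225 − 30 = 195 left.
October 2142 has 31 days: 195 − 31 = 164 left.
November 2142 has 30 days: 164 − 30 = 134 left.
December 2142 has 31 days: 134 − 31 = 103 left.
January 2143 has 31 days: 103 − 31 = 72 left.
February 2143 has 28 days (2143 is not a leap year): 72 − 28 = 44 left.
March 2143 has 31 days: 44 − 31 = 13 left.
13 days into April 2143 → April 13, 2143.

April 13, 2143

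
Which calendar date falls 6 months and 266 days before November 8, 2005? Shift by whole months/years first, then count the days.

Counting back 6 months and 266 days from November 8, 2005: first the month/year part, then the days.
month 11 − 6 = 5 → May 2005.
Day 8 is valid in May, giving May 8, 2005.
Now subtract 266 days from May 8, 2005.
Going back 8 days from May 8, 2005 reaches the end of the previous month; 266 − 8 = 258 left.
April 2005 has 30 days: 258 − 30 = 228 left.
March 2005 has 31 days: 228 − 31 = 197 left.
February 2005 has 28 days (2005 is not a leap year): 197 − 28 = 169 left.
January 2005 has 31 days: 169 − 31 = 138 left.
December 2004 has 31 days: 138 − 31 = 107 left.
November 2004 has 30 days: 107 − 30 = 77 left.
October 2004 has 31 days: 77 − 31 = 46 left.
September 2004 has 30 days: 46 − 30 = 16 left.
August 2004 has 31 days; 31 − 16 = 15 → August 15, 2004.

August 15, 2004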